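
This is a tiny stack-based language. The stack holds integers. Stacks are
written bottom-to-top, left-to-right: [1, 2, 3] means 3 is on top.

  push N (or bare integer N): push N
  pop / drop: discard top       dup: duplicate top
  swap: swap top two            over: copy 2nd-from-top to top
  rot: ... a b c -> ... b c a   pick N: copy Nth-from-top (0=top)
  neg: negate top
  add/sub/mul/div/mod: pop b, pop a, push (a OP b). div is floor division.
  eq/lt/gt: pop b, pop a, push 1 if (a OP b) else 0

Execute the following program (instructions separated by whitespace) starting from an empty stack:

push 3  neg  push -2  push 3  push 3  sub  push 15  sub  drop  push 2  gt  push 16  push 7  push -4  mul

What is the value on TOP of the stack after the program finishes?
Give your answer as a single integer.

After 'push 3': [3]
After 'neg': [-3]
After 'push -2': [-3, -2]
After 'push 3': [-3, -2, 3]
After 'push 3': [-3, -2, 3, 3]
After 'sub': [-3, -2, 0]
After 'push 15': [-3, -2, 0, 15]
After 'sub': [-3, -2, -15]
After 'drop': [-3, -2]
After 'push 2': [-3, -2, 2]
After 'gt': [-3, 0]
After 'push 16': [-3, 0, 16]
After 'push 7': [-3, 0, 16, 7]
After 'push -4': [-3, 0, 16, 7, -4]
After 'mul': [-3, 0, 16, -28]

Answer: -28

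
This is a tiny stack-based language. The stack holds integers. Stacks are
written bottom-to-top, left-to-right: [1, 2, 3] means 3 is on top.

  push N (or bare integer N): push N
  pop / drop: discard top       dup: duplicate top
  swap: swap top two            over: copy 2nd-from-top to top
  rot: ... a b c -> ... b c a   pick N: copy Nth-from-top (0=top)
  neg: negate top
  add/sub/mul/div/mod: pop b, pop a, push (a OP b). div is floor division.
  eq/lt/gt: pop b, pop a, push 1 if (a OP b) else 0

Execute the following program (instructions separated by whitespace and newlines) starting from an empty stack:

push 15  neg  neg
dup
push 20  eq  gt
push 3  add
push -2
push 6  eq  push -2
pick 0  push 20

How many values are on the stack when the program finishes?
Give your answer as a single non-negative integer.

Answer: 5

Derivation:
After 'push 15': stack = [15] (depth 1)
After 'neg': stack = [-15] (depth 1)
After 'neg': stack = [15] (depth 1)
After 'dup': stack = [15, 15] (depth 2)
After 'push 20': stack = [15, 15, 20] (depth 3)
After 'eq': stack = [15, 0] (depth 2)
After 'gt': stack = [1] (depth 1)
After 'push 3': stack = [1, 3] (depth 2)
After 'add': stack = [4] (depth 1)
After 'push -2': stack = [4, -2] (depth 2)
After 'push 6': stack = [4, -2, 6] (depth 3)
After 'eq': stack = [4, 0] (depth 2)
After 'push -2': stack = [4, 0, -2] (depth 3)
After 'pick 0': stack = [4, 0, -2, -2] (depth 4)
After 'push 20': stack = [4, 0, -2, -2, 20] (depth 5)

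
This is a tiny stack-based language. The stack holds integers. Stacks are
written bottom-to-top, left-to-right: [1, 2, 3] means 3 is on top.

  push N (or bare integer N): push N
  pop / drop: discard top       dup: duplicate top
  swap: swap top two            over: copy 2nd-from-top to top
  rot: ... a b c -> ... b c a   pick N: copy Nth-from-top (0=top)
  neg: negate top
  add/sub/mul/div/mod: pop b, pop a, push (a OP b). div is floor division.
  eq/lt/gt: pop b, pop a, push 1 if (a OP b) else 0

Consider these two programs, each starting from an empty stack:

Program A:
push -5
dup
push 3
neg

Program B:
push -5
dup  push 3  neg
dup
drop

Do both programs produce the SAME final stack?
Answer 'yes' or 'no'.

Program A trace:
  After 'push -5': [-5]
  After 'dup': [-5, -5]
  After 'push 3': [-5, -5, 3]
  After 'neg': [-5, -5, -3]
Program A final stack: [-5, -5, -3]

Program B trace:
  After 'push -5': [-5]
  After 'dup': [-5, -5]
  After 'push 3': [-5, -5, 3]
  After 'neg': [-5, -5, -3]
  After 'dup': [-5, -5, -3, -3]
  After 'drop': [-5, -5, -3]
Program B final stack: [-5, -5, -3]
Same: yes

Answer: yes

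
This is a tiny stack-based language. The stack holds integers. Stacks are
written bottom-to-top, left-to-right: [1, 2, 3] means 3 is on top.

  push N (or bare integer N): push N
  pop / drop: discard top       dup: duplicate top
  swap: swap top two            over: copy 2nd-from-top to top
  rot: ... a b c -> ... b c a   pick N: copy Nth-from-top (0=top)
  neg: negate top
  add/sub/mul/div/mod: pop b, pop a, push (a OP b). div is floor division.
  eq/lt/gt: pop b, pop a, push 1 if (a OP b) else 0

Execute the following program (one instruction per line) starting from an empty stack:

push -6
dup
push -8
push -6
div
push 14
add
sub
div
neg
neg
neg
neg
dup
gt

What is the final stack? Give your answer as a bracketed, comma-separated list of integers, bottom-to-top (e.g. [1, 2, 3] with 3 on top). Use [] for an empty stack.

Answer: [0]

Derivation:
After 'push -6': [-6]
After 'dup': [-6, -6]
After 'push -8': [-6, -6, -8]
After 'push -6': [-6, -6, -8, -6]
After 'div': [-6, -6, 1]
After 'push 14': [-6, -6, 1, 14]
After 'add': [-6, -6, 15]
After 'sub': [-6, -21]
After 'div': [0]
After 'neg': [0]
After 'neg': [0]
After 'neg': [0]
After 'neg': [0]
After 'dup': [0, 0]
After 'gt': [0]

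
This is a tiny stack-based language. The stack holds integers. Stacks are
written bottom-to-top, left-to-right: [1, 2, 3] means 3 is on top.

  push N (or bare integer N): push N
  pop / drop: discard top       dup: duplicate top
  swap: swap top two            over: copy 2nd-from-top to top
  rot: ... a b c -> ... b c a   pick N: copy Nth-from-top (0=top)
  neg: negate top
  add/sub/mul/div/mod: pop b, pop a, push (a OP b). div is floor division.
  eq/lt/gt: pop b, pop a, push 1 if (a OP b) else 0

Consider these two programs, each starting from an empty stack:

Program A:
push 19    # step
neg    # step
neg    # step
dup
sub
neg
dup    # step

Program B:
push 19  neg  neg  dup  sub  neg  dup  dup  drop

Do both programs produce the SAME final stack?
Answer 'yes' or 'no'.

Program A trace:
  After 'push 19': [19]
  After 'neg': [-19]
  After 'neg': [19]
  After 'dup': [19, 19]
  After 'sub': [0]
  After 'neg': [0]
  After 'dup': [0, 0]
Program A final stack: [0, 0]

Program B trace:
  After 'push 19': [19]
  After 'neg': [-19]
  After 'neg': [19]
  After 'dup': [19, 19]
  After 'sub': [0]
  After 'neg': [0]
  After 'dup': [0, 0]
  After 'dup': [0, 0, 0]
  After 'drop': [0, 0]
Program B final stack: [0, 0]
Same: yes

Answer: yes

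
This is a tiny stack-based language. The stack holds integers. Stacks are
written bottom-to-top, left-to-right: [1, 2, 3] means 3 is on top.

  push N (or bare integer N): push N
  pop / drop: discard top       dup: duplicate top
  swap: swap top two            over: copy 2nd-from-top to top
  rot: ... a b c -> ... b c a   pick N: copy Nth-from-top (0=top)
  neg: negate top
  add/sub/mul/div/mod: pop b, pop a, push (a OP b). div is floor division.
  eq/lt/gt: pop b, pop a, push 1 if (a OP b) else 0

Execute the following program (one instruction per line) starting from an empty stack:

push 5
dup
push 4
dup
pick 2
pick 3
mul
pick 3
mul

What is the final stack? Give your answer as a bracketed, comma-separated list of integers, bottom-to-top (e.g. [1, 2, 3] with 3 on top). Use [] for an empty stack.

Answer: [5, 5, 4, 4, 125]

Derivation:
After 'push 5': [5]
After 'dup': [5, 5]
After 'push 4': [5, 5, 4]
After 'dup': [5, 5, 4, 4]
After 'pick 2': [5, 5, 4, 4, 5]
After 'pick 3': [5, 5, 4, 4, 5, 5]
After 'mul': [5, 5, 4, 4, 25]
After 'pick 3': [5, 5, 4, 4, 25, 5]
After 'mul': [5, 5, 4, 4, 125]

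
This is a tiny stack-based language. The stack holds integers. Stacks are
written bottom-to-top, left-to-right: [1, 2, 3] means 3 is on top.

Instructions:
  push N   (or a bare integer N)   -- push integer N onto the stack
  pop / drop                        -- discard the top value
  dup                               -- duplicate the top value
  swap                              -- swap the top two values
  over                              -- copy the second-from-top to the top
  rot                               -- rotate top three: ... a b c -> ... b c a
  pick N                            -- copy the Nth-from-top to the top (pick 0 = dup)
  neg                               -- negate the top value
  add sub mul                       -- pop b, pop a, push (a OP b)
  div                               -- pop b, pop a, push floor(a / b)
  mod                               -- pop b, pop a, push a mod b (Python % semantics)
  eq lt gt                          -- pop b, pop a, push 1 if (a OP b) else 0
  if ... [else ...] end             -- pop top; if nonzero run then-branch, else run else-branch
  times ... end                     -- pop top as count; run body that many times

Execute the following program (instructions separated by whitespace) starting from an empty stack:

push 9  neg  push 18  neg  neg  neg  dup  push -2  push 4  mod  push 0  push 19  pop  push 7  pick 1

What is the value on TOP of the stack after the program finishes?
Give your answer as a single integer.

Answer: 0

Derivation:
After 'push 9': [9]
After 'neg': [-9]
After 'push 18': [-9, 18]
After 'neg': [-9, -18]
After 'neg': [-9, 18]
After 'neg': [-9, -18]
After 'dup': [-9, -18, -18]
After 'push -2': [-9, -18, -18, -2]
After 'push 4': [-9, -18, -18, -2, 4]
After 'mod': [-9, -18, -18, 2]
After 'push 0': [-9, -18, -18, 2, 0]
After 'push 19': [-9, -18, -18, 2, 0, 19]
After 'pop': [-9, -18, -18, 2, 0]
After 'push 7': [-9, -18, -18, 2, 0, 7]
After 'pick 1': [-9, -18, -18, 2, 0, 7, 0]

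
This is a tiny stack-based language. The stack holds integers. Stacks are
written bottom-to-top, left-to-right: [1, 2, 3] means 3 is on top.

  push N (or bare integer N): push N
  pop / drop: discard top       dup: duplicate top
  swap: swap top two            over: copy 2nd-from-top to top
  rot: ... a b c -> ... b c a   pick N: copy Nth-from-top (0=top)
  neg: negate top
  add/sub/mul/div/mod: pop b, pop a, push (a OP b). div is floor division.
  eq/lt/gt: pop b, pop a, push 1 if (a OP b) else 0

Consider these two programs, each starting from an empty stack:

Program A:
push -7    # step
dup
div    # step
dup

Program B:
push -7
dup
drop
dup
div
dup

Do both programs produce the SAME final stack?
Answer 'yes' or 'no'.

Answer: yes

Derivation:
Program A trace:
  After 'push -7': [-7]
  After 'dup': [-7, -7]
  After 'div': [1]
  After 'dup': [1, 1]
Program A final stack: [1, 1]

Program B trace:
  After 'push -7': [-7]
  After 'dup': [-7, -7]
  After 'drop': [-7]
  After 'dup': [-7, -7]
  After 'div': [1]
  After 'dup': [1, 1]
Program B final stack: [1, 1]
Same: yes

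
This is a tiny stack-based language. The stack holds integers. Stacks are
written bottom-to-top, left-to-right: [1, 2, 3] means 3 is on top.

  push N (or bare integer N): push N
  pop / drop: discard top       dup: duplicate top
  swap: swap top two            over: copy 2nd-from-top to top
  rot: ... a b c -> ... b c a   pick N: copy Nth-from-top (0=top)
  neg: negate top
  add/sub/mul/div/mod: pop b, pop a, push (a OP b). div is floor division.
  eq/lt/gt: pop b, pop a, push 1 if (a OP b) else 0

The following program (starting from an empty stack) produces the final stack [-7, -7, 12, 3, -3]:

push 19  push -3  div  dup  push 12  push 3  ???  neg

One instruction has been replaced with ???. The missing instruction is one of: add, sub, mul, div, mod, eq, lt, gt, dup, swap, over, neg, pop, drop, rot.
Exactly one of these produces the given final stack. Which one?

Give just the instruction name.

Answer: dup

Derivation:
Stack before ???: [-7, -7, 12, 3]
Stack after ???:  [-7, -7, 12, 3, 3]
The instruction that transforms [-7, -7, 12, 3] -> [-7, -7, 12, 3, 3] is: dup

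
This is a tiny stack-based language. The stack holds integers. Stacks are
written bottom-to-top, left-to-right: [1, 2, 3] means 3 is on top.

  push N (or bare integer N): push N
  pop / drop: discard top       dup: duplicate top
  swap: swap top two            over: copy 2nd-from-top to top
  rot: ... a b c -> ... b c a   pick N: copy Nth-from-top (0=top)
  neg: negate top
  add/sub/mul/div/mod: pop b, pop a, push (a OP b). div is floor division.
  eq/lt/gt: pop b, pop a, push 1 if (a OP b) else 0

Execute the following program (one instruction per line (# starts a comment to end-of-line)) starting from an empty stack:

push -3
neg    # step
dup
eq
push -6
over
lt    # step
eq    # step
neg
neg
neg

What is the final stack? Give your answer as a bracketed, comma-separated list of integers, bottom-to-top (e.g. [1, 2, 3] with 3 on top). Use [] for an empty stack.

After 'push -3': [-3]
After 'neg': [3]
After 'dup': [3, 3]
After 'eq': [1]
After 'push -6': [1, -6]
After 'over': [1, -6, 1]
After 'lt': [1, 1]
After 'eq': [1]
After 'neg': [-1]
After 'neg': [1]
After 'neg': [-1]

Answer: [-1]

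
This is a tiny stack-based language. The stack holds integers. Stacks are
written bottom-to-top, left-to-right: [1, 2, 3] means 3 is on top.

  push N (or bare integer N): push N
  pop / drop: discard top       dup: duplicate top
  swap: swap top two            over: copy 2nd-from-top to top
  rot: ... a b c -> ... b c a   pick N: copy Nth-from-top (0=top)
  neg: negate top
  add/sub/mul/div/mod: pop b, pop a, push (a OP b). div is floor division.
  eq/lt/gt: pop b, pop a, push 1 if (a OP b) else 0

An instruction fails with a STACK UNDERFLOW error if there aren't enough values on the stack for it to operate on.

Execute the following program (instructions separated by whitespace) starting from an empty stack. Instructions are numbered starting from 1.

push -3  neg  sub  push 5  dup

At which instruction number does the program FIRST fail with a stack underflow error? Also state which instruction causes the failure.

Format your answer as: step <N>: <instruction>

Step 1 ('push -3'): stack = [-3], depth = 1
Step 2 ('neg'): stack = [3], depth = 1
Step 3 ('sub'): needs 2 value(s) but depth is 1 — STACK UNDERFLOW

Answer: step 3: sub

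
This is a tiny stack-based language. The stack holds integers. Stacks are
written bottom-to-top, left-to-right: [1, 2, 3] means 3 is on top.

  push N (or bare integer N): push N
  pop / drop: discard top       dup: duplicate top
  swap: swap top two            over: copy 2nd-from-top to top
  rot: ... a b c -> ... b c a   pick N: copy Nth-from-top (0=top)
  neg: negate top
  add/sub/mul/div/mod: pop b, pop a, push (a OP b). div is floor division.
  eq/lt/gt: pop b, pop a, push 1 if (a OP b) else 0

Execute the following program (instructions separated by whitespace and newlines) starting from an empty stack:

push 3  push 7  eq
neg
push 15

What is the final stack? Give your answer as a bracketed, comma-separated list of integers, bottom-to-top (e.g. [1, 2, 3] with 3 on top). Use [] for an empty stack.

Answer: [0, 15]

Derivation:
After 'push 3': [3]
After 'push 7': [3, 7]
After 'eq': [0]
After 'neg': [0]
After 'push 15': [0, 15]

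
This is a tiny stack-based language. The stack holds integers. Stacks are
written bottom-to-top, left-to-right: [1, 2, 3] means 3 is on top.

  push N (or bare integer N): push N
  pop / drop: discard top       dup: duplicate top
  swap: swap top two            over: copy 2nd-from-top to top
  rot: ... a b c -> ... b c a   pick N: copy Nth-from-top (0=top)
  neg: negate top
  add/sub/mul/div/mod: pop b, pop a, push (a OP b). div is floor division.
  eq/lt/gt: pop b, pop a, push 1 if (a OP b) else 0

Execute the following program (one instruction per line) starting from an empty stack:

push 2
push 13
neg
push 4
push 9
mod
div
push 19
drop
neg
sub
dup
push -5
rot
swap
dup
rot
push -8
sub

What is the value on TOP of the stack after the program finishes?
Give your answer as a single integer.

After 'push 2': [2]
After 'push 13': [2, 13]
After 'neg': [2, -13]
After 'push 4': [2, -13, 4]
After 'push 9': [2, -13, 4, 9]
After 'mod': [2, -13, 4]
After 'div': [2, -4]
After 'push 19': [2, -4, 19]
After 'drop': [2, -4]
After 'neg': [2, 4]
After 'sub': [-2]
After 'dup': [-2, -2]
After 'push -5': [-2, -2, -5]
After 'rot': [-2, -5, -2]
After 'swap': [-2, -2, -5]
After 'dup': [-2, -2, -5, -5]
After 'rot': [-2, -5, -5, -2]
After 'push -8': [-2, -5, -5, -2, -8]
After 'sub': [-2, -5, -5, 6]

Answer: 6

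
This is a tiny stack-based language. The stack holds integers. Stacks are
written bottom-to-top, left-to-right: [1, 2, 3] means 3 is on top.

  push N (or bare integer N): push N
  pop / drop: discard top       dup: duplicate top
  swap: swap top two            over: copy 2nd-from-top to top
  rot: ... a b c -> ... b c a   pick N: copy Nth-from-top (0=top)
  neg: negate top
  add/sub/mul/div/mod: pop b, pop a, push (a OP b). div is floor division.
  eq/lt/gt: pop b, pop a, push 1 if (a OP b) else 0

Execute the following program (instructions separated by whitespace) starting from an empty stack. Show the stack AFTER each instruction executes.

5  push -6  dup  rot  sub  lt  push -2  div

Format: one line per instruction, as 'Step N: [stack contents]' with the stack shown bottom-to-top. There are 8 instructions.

Step 1: [5]
Step 2: [5, -6]
Step 3: [5, -6, -6]
Step 4: [-6, -6, 5]
Step 5: [-6, -11]
Step 6: [0]
Step 7: [0, -2]
Step 8: [0]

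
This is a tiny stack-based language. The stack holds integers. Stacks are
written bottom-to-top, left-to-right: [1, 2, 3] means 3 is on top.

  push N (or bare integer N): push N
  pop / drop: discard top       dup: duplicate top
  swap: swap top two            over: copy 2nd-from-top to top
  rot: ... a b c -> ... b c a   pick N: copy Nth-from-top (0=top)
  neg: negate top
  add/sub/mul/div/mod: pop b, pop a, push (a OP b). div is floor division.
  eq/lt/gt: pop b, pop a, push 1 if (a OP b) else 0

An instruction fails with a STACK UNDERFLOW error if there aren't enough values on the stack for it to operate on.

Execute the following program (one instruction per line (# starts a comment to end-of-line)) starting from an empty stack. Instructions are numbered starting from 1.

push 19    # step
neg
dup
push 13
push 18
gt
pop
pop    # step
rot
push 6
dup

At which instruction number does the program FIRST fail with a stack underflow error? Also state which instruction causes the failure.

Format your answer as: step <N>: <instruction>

Step 1 ('push 19'): stack = [19], depth = 1
Step 2 ('neg'): stack = [-19], depth = 1
Step 3 ('dup'): stack = [-19, -19], depth = 2
Step 4 ('push 13'): stack = [-19, -19, 13], depth = 3
Step 5 ('push 18'): stack = [-19, -19, 13, 18], depth = 4
Step 6 ('gt'): stack = [-19, -19, 0], depth = 3
Step 7 ('pop'): stack = [-19, -19], depth = 2
Step 8 ('pop'): stack = [-19], depth = 1
Step 9 ('rot'): needs 3 value(s) but depth is 1 — STACK UNDERFLOW

Answer: step 9: rot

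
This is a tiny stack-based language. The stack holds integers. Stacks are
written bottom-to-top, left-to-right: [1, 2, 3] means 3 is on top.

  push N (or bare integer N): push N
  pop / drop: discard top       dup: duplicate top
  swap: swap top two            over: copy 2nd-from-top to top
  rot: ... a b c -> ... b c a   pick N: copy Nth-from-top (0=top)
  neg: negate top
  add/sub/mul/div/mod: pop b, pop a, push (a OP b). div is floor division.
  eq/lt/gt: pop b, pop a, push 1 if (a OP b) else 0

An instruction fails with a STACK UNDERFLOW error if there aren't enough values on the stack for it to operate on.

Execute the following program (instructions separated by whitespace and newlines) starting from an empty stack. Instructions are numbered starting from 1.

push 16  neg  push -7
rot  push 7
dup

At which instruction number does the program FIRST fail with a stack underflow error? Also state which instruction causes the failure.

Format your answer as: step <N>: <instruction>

Answer: step 4: rot

Derivation:
Step 1 ('push 16'): stack = [16], depth = 1
Step 2 ('neg'): stack = [-16], depth = 1
Step 3 ('push -7'): stack = [-16, -7], depth = 2
Step 4 ('rot'): needs 3 value(s) but depth is 2 — STACK UNDERFLOW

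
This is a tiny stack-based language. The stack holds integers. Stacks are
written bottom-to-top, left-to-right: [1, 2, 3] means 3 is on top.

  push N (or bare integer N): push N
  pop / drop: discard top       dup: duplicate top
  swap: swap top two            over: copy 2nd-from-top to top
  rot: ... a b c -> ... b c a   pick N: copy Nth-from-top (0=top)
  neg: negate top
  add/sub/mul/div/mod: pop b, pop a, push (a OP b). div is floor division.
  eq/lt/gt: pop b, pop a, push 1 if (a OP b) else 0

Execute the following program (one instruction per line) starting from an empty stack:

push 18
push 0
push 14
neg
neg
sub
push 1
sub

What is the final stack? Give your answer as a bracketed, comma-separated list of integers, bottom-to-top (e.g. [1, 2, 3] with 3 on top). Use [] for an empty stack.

Answer: [18, -15]

Derivation:
After 'push 18': [18]
After 'push 0': [18, 0]
After 'push 14': [18, 0, 14]
After 'neg': [18, 0, -14]
After 'neg': [18, 0, 14]
After 'sub': [18, -14]
After 'push 1': [18, -14, 1]
After 'sub': [18, -15]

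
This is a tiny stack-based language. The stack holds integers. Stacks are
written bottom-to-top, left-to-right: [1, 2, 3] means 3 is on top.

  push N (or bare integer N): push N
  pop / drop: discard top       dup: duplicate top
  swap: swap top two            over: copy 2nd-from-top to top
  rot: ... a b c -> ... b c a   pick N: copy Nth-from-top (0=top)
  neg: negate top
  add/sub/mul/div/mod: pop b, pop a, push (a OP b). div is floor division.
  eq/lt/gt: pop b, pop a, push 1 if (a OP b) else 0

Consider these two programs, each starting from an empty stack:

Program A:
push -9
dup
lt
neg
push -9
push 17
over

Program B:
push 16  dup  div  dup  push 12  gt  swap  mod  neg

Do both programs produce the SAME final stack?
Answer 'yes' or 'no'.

Answer: no

Derivation:
Program A trace:
  After 'push -9': [-9]
  After 'dup': [-9, -9]
  After 'lt': [0]
  After 'neg': [0]
  After 'push -9': [0, -9]
  After 'push 17': [0, -9, 17]
  After 'over': [0, -9, 17, -9]
Program A final stack: [0, -9, 17, -9]

Program B trace:
  After 'push 16': [16]
  After 'dup': [16, 16]
  After 'div': [1]
  After 'dup': [1, 1]
  After 'push 12': [1, 1, 12]
  After 'gt': [1, 0]
  After 'swap': [0, 1]
  After 'mod': [0]
  After 'neg': [0]
Program B final stack: [0]
Same: no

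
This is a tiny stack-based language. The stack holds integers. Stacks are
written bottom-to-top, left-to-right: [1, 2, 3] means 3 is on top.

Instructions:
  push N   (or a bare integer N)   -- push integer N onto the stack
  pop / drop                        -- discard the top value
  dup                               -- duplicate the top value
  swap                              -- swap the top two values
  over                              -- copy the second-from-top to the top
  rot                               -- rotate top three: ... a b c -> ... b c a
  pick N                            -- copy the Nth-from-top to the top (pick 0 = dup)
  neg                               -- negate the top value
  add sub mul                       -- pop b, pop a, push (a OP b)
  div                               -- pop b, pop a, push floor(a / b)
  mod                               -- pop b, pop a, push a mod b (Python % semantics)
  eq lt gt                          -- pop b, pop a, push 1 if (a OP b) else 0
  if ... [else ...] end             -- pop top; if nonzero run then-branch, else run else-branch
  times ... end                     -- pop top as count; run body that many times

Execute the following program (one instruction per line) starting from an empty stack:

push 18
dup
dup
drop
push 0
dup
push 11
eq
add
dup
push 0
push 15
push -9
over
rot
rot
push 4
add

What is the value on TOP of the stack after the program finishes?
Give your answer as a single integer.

Answer: -5

Derivation:
After 'push 18': [18]
After 'dup': [18, 18]
After 'dup': [18, 18, 18]
After 'drop': [18, 18]
After 'push 0': [18, 18, 0]
After 'dup': [18, 18, 0, 0]
After 'push 11': [18, 18, 0, 0, 11]
After 'eq': [18, 18, 0, 0]
After 'add': [18, 18, 0]
After 'dup': [18, 18, 0, 0]
After 'push 0': [18, 18, 0, 0, 0]
After 'push 15': [18, 18, 0, 0, 0, 15]
After 'push -9': [18, 18, 0, 0, 0, 15, -9]
After 'over': [18, 18, 0, 0, 0, 15, -9, 15]
After 'rot': [18, 18, 0, 0, 0, -9, 15, 15]
After 'rot': [18, 18, 0, 0, 0, 15, 15, -9]
After 'push 4': [18, 18, 0, 0, 0, 15, 15, -9, 4]
After 'add': [18, 18, 0, 0, 0, 15, 15, -5]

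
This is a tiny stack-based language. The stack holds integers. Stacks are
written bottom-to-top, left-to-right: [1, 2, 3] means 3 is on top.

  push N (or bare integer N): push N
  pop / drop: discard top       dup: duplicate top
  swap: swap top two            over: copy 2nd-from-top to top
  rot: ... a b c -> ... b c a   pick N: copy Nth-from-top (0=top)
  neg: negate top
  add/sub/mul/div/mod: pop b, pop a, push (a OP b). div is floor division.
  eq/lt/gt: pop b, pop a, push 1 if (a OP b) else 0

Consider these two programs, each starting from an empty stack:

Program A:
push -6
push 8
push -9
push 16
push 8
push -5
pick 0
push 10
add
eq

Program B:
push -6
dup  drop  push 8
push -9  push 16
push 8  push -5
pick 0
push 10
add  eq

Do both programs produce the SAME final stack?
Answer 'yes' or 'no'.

Program A trace:
  After 'push -6': [-6]
  After 'push 8': [-6, 8]
  After 'push -9': [-6, 8, -9]
  After 'push 16': [-6, 8, -9, 16]
  After 'push 8': [-6, 8, -9, 16, 8]
  After 'push -5': [-6, 8, -9, 16, 8, -5]
  After 'pick 0': [-6, 8, -9, 16, 8, -5, -5]
  After 'push 10': [-6, 8, -9, 16, 8, -5, -5, 10]
  After 'add': [-6, 8, -9, 16, 8, -5, 5]
  After 'eq': [-6, 8, -9, 16, 8, 0]
Program A final stack: [-6, 8, -9, 16, 8, 0]

Program B trace:
  After 'push -6': [-6]
  After 'dup': [-6, -6]
  After 'drop': [-6]
  After 'push 8': [-6, 8]
  After 'push -9': [-6, 8, -9]
  After 'push 16': [-6, 8, -9, 16]
  After 'push 8': [-6, 8, -9, 16, 8]
  After 'push -5': [-6, 8, -9, 16, 8, -5]
  After 'pick 0': [-6, 8, -9, 16, 8, -5, -5]
  After 'push 10': [-6, 8, -9, 16, 8, -5, -5, 10]
  After 'add': [-6, 8, -9, 16, 8, -5, 5]
  After 'eq': [-6, 8, -9, 16, 8, 0]
Program B final stack: [-6, 8, -9, 16, 8, 0]
Same: yes

Answer: yes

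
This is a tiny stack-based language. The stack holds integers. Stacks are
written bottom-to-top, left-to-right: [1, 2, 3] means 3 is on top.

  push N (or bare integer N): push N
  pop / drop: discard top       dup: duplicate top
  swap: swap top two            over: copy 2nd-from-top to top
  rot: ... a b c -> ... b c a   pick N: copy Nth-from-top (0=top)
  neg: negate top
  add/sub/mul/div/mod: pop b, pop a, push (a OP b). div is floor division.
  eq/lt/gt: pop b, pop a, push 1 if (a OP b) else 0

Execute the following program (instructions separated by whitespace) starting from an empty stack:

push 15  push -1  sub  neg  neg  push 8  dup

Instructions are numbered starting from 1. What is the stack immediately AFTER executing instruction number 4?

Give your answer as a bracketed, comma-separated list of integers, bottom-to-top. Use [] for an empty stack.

Step 1 ('push 15'): [15]
Step 2 ('push -1'): [15, -1]
Step 3 ('sub'): [16]
Step 4 ('neg'): [-16]

Answer: [-16]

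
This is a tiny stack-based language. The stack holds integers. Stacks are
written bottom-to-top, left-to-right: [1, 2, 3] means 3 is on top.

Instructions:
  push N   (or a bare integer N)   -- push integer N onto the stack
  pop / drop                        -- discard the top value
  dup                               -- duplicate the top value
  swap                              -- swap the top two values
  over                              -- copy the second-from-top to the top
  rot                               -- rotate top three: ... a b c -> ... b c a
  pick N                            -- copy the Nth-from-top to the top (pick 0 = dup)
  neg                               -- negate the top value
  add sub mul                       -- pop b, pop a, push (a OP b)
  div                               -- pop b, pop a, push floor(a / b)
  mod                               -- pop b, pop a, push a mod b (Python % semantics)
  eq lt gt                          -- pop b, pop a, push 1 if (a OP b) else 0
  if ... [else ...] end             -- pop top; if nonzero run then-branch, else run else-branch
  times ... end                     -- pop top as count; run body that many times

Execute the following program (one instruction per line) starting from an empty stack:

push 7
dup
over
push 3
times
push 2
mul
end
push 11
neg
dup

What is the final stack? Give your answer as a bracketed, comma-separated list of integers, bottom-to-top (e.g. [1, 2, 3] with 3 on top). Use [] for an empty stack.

Answer: [7, 7, 56, -11, -11]

Derivation:
After 'push 7': [7]
After 'dup': [7, 7]
After 'over': [7, 7, 7]
After 'push 3': [7, 7, 7, 3]
After 'times': [7, 7, 7]
After 'push 2': [7, 7, 7, 2]
After 'mul': [7, 7, 14]
After 'push 2': [7, 7, 14, 2]
After 'mul': [7, 7, 28]
After 'push 2': [7, 7, 28, 2]
After 'mul': [7, 7, 56]
After 'push 11': [7, 7, 56, 11]
After 'neg': [7, 7, 56, -11]
After 'dup': [7, 7, 56, -11, -11]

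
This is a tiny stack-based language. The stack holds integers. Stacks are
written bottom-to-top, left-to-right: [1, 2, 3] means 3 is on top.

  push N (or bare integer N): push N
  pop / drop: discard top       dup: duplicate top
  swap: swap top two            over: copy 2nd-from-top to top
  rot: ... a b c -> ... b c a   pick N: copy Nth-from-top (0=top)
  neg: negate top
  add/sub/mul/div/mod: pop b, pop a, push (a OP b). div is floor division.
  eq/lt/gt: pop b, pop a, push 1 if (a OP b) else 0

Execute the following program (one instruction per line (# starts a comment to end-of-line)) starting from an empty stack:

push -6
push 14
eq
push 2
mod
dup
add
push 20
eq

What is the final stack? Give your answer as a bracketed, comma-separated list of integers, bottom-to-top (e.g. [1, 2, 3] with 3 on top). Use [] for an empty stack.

After 'push -6': [-6]
After 'push 14': [-6, 14]
After 'eq': [0]
After 'push 2': [0, 2]
After 'mod': [0]
After 'dup': [0, 0]
After 'add': [0]
After 'push 20': [0, 20]
After 'eq': [0]

Answer: [0]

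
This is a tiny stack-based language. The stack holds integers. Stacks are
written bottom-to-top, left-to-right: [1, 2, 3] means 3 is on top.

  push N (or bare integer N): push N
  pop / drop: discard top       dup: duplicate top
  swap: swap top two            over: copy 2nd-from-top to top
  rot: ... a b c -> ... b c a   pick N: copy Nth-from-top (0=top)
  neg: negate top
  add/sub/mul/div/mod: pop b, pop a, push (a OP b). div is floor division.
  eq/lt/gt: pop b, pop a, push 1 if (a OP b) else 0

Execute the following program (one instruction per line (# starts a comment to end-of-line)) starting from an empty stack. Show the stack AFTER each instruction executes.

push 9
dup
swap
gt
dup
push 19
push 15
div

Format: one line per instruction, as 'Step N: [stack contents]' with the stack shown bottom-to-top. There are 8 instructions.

Step 1: [9]
Step 2: [9, 9]
Step 3: [9, 9]
Step 4: [0]
Step 5: [0, 0]
Step 6: [0, 0, 19]
Step 7: [0, 0, 19, 15]
Step 8: [0, 0, 1]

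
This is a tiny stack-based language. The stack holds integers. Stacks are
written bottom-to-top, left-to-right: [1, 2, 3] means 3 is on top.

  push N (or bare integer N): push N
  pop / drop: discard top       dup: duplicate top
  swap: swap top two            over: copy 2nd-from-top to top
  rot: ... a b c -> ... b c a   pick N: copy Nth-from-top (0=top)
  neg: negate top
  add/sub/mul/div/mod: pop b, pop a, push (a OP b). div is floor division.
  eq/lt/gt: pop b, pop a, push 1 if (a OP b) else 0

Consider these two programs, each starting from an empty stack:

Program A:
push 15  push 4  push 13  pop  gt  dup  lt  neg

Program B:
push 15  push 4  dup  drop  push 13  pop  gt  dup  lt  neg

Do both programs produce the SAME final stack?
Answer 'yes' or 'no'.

Program A trace:
  After 'push 15': [15]
  After 'push 4': [15, 4]
  After 'push 13': [15, 4, 13]
  After 'pop': [15, 4]
  After 'gt': [1]
  After 'dup': [1, 1]
  After 'lt': [0]
  After 'neg': [0]
Program A final stack: [0]

Program B trace:
  After 'push 15': [15]
  After 'push 4': [15, 4]
  After 'dup': [15, 4, 4]
  After 'drop': [15, 4]
  After 'push 13': [15, 4, 13]
  After 'pop': [15, 4]
  After 'gt': [1]
  After 'dup': [1, 1]
  After 'lt': [0]
  After 'neg': [0]
Program B final stack: [0]
Same: yes

Answer: yes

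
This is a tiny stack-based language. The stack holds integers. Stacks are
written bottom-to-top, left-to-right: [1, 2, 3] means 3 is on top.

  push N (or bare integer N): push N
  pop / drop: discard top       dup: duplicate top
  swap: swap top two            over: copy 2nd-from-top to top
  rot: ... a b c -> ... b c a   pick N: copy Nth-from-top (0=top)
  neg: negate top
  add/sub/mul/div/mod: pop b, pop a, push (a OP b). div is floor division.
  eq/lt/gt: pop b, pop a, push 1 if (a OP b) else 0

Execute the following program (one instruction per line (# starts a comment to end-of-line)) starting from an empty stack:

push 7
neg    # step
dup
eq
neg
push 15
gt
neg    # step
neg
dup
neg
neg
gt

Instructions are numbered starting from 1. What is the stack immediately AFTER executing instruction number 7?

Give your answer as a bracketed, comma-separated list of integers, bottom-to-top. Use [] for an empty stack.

Step 1 ('push 7'): [7]
Step 2 ('neg'): [-7]
Step 3 ('dup'): [-7, -7]
Step 4 ('eq'): [1]
Step 5 ('neg'): [-1]
Step 6 ('push 15'): [-1, 15]
Step 7 ('gt'): [0]

Answer: [0]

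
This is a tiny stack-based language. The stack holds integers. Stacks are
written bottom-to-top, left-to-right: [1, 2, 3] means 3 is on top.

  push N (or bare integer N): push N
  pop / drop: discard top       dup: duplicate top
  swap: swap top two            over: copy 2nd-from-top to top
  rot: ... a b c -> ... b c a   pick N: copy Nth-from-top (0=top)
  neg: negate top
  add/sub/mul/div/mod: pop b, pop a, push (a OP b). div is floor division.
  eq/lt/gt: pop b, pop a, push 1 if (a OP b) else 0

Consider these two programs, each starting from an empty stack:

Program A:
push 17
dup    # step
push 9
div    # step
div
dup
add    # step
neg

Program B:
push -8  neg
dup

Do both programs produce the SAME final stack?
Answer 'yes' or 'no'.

Program A trace:
  After 'push 17': [17]
  After 'dup': [17, 17]
  After 'push 9': [17, 17, 9]
  After 'div': [17, 1]
  After 'div': [17]
  After 'dup': [17, 17]
  After 'add': [34]
  After 'neg': [-34]
Program A final stack: [-34]

Program B trace:
  After 'push -8': [-8]
  After 'neg': [8]
  After 'dup': [8, 8]
Program B final stack: [8, 8]
Same: no

Answer: no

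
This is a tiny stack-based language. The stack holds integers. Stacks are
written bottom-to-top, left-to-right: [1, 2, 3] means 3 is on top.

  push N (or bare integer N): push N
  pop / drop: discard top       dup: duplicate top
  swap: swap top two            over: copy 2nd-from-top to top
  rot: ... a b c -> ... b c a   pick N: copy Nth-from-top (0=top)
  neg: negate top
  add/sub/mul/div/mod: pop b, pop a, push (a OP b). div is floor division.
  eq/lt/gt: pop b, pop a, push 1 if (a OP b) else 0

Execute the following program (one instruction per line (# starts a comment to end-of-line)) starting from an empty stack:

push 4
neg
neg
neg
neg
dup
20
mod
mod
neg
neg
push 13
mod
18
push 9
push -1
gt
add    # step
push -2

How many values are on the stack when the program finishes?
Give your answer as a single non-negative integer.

Answer: 3

Derivation:
After 'push 4': stack = [4] (depth 1)
After 'neg': stack = [-4] (depth 1)
After 'neg': stack = [4] (depth 1)
After 'neg': stack = [-4] (depth 1)
After 'neg': stack = [4] (depth 1)
After 'dup': stack = [4, 4] (depth 2)
After 'push 20': stack = [4, 4, 20] (depth 3)
After 'mod': stack = [4, 4] (depth 2)
After 'mod': stack = [0] (depth 1)
After 'neg': stack = [0] (depth 1)
After 'neg': stack = [0] (depth 1)
After 'push 13': stack = [0, 13] (depth 2)
After 'mod': stack = [0] (depth 1)
After 'push 18': stack = [0, 18] (depth 2)
After 'push 9': stack = [0, 18, 9] (depth 3)
After 'push -1': stack = [0, 18, 9, -1] (depth 4)
After 'gt': stack = [0, 18, 1] (depth 3)
After 'add': stack = [0, 19] (depth 2)
After 'push -2': stack = [0, 19, -2] (depth 3)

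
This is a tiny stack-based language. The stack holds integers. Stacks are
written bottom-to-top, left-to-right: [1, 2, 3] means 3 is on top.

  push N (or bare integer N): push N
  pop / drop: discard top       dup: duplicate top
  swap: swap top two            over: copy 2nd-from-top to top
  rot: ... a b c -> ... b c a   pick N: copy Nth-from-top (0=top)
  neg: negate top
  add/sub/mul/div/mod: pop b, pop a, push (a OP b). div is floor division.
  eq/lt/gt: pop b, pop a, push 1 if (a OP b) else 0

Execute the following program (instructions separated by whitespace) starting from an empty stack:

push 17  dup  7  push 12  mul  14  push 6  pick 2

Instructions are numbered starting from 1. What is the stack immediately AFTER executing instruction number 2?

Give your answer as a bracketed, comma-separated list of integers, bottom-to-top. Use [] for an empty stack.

Answer: [17, 17]

Derivation:
Step 1 ('push 17'): [17]
Step 2 ('dup'): [17, 17]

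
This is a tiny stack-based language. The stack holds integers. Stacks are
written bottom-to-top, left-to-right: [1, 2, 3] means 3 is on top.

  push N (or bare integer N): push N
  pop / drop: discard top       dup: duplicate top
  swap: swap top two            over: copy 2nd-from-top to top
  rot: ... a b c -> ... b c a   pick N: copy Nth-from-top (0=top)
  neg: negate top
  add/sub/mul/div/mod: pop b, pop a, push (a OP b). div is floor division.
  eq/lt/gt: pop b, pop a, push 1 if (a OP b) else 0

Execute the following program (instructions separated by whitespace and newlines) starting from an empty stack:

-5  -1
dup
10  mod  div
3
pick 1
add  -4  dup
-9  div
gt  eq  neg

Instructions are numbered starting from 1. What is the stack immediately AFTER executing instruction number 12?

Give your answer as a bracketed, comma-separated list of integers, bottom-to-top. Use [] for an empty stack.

Answer: [-5, -1, 2, -4, -4, -9]

Derivation:
Step 1 ('-5'): [-5]
Step 2 ('-1'): [-5, -1]
Step 3 ('dup'): [-5, -1, -1]
Step 4 ('10'): [-5, -1, -1, 10]
Step 5 ('mod'): [-5, -1, 9]
Step 6 ('div'): [-5, -1]
Step 7 ('3'): [-5, -1, 3]
Step 8 ('pick 1'): [-5, -1, 3, -1]
Step 9 ('add'): [-5, -1, 2]
Step 10 ('-4'): [-5, -1, 2, -4]
Step 11 ('dup'): [-5, -1, 2, -4, -4]
Step 12 ('-9'): [-5, -1, 2, -4, -4, -9]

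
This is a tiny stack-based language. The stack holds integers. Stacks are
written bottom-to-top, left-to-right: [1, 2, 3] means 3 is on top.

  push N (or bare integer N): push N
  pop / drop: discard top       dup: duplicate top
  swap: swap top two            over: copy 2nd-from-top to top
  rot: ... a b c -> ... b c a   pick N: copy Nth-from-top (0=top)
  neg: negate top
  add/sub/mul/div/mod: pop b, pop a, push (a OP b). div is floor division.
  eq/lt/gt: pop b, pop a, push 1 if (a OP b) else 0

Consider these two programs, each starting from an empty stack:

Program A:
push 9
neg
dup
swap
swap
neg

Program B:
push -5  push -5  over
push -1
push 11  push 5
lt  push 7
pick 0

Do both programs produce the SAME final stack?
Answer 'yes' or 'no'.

Answer: no

Derivation:
Program A trace:
  After 'push 9': [9]
  After 'neg': [-9]
  After 'dup': [-9, -9]
  After 'swap': [-9, -9]
  After 'swap': [-9, -9]
  After 'neg': [-9, 9]
Program A final stack: [-9, 9]

Program B trace:
  After 'push -5': [-5]
  After 'push -5': [-5, -5]
  After 'over': [-5, -5, -5]
  After 'push -1': [-5, -5, -5, -1]
  After 'push 11': [-5, -5, -5, -1, 11]
  After 'push 5': [-5, -5, -5, -1, 11, 5]
  After 'lt': [-5, -5, -5, -1, 0]
  After 'push 7': [-5, -5, -5, -1, 0, 7]
  After 'pick 0': [-5, -5, -5, -1, 0, 7, 7]
Program B final stack: [-5, -5, -5, -1, 0, 7, 7]
Same: no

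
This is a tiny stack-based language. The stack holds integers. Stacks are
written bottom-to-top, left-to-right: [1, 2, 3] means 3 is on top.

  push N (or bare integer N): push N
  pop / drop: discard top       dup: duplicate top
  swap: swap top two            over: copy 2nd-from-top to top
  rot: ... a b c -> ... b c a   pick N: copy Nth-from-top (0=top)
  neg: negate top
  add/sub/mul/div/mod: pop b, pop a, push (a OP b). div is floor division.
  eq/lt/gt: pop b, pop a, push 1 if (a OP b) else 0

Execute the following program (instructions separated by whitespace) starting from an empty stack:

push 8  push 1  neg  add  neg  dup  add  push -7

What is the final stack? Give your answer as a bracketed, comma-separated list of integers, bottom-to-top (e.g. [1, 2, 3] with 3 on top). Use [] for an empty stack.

Answer: [-14, -7]

Derivation:
After 'push 8': [8]
After 'push 1': [8, 1]
After 'neg': [8, -1]
After 'add': [7]
After 'neg': [-7]
After 'dup': [-7, -7]
After 'add': [-14]
After 'push -7': [-14, -7]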